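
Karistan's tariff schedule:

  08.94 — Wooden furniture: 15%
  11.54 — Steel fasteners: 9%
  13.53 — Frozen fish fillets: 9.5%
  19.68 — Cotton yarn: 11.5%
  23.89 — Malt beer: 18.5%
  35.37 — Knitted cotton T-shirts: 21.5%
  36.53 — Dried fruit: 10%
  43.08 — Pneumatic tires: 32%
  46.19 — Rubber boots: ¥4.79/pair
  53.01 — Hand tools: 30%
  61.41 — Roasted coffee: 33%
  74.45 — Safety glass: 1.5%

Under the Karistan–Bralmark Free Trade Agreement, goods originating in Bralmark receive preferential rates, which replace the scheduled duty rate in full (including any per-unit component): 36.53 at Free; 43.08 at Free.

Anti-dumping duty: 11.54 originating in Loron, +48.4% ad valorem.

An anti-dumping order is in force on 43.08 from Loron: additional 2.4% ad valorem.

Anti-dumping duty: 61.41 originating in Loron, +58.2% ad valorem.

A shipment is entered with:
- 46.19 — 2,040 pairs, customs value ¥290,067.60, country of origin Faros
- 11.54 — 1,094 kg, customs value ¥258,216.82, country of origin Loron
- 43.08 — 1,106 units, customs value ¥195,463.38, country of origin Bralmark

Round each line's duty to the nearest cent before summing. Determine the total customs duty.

Line 1 (46.19, Faros, 2,040 pairs, ¥290,067.60):
Base rate for 46.19 is ¥4.79/pair.
Duty = 2,040 × ¥4.79 = ¥9,771.60.
Line 2 (11.54, Loron, 1,094 kg, ¥258,216.82):
Base rate for 11.54 is 9%.
Additional duty on 11.54 from Loron: +48.4%. Applied ad valorem rate: 9% + 48.4% = 57.4%.
Duty = ¥258,216.82 × 57.4% = ¥148,216.45.
Line 3 (43.08, Bralmark, 1,106 units, ¥195,463.38):
Base rate for 43.08 is 32%.
Origin Bralmark qualifies under the Karistan–Bralmark agreement and 43.08 is covered: preferential rate Free applies instead.
The additional-duty order on 43.08 targets Loron, not Bralmark; it does not apply.
Duty = ¥195,463.38 × 0% = ¥0.00.
Total = ¥9,771.60 + ¥148,216.45 + ¥0.00 = ¥157,988.05.

¥157,988.05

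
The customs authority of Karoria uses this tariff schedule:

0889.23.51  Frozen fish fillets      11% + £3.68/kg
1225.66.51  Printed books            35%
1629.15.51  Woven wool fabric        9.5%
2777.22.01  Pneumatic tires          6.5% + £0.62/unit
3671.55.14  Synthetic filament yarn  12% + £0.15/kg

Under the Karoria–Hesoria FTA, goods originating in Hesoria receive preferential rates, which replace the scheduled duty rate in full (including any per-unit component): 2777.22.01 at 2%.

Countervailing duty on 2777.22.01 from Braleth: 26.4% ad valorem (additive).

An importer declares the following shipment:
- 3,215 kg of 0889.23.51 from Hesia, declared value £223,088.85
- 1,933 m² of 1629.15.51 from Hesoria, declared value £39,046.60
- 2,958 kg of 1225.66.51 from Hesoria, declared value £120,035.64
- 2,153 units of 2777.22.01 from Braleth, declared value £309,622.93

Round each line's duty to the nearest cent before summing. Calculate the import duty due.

Line 1 (0889.23.51, Hesia, 3,215 kg, £223,088.85):
Base rate for 0889.23.51 is 11% + £3.68/kg.
Duty = £223,088.85 × 11% + 3,215 × £3.68 = £36,370.97.
Line 2 (1629.15.51, Hesoria, 1,933 m², £39,046.60):
Base rate for 1629.15.51 is 9.5%.
Origin Hesoria is the FTA partner but 1629.15.51 is not on the preference list; base rate stands.
Duty = £39,046.60 × 9.5% = £3,709.43.
Line 3 (1225.66.51, Hesoria, 2,958 kg, £120,035.64):
Base rate for 1225.66.51 is 35%.
Origin Hesoria is the FTA partner but 1225.66.51 is not on the preference list; base rate stands.
Duty = £120,035.64 × 35% = £42,012.47.
Line 4 (2777.22.01, Braleth, 2,153 units, £309,622.93):
Base rate for 2777.22.01 is 6.5% + £0.62/unit.
2777.22.01 has an FTA preferential rate, but origin Braleth is not Hesoria; base rate stands.
Additional duty on 2777.22.01 from Braleth: +26.4%. Applied ad valorem rate: 6.5% + 26.4% = 32.9%.
Duty = £309,622.93 × 32.9% + 2,153 × £0.62 = £103,200.80.
Total = £36,370.97 + £3,709.43 + £42,012.47 + £103,200.80 = £185,293.67.

£185,293.67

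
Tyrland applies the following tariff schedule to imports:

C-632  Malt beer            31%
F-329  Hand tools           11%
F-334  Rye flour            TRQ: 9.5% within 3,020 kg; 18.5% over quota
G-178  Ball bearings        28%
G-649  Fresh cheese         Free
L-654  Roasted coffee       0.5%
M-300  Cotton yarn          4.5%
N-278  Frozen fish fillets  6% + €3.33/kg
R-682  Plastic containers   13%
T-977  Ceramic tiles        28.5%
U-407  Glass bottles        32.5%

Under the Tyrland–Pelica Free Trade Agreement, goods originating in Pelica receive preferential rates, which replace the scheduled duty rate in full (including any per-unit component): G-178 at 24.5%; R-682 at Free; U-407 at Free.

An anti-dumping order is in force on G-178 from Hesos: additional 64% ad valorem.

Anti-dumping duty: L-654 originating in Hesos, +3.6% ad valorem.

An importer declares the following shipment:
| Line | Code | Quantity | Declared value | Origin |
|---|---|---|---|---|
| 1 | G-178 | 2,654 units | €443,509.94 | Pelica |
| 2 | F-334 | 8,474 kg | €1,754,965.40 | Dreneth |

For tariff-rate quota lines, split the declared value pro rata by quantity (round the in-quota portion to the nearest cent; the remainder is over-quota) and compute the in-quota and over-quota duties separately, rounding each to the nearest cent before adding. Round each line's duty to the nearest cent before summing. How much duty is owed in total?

Line 1 (G-178, Pelica, 2,654 units, €443,509.94):
Base rate for G-178 is 28%.
Origin Pelica qualifies under the Tyrland–Pelica agreement and G-178 is covered: preferential rate 24.5% applies instead.
The additional-duty order on G-178 targets Hesos, not Pelica; it does not apply.
Duty = €443,509.94 × 24.5% = €108,659.94.
Line 2 (F-334, Dreneth, 8,474 kg, €1,754,965.40):
Code F-334 is under a tariff-rate quota (threshold 3,020 kg). In-quota: 3,020 kg at 9.5%; over-quota: 5,454 kg at 18.5%.
Pro-rata value split: in-quota = €1,754,965.40 × 3,020/8,474 = €625,442.00; over-quota = €1,754,965.40 − €625,442.00 = €1,129,523.40.
In-quota duty = €625,442.00 × 9.5% = €59,416.99. Over-quota duty = €1,129,523.40 × 18.5% = €208,961.83.
Line duty = €59,416.99 + €208,961.83 = €268,378.82.
Total = €108,659.94 + €268,378.82 = €377,038.76.

€377,038.76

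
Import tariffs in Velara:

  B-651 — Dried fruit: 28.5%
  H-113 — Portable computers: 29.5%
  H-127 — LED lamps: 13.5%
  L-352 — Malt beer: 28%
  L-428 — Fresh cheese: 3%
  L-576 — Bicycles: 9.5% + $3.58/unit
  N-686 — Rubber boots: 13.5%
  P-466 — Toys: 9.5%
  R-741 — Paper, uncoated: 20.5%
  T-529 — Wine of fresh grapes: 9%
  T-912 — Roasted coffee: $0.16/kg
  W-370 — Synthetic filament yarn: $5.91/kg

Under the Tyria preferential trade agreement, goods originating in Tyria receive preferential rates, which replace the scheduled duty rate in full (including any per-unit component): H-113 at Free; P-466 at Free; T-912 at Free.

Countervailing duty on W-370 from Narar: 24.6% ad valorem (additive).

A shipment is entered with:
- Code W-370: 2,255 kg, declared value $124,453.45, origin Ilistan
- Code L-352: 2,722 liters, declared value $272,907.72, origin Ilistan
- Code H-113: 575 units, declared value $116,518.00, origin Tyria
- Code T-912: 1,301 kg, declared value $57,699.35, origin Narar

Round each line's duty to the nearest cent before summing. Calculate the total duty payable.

$89,949.37

Line 1 (W-370, Ilistan, 2,255 kg, $124,453.45):
Base rate for W-370 is $5.91/kg.
The additional-duty order on W-370 targets Narar, not Ilistan; it does not apply.
Duty = 2,255 × $5.91 = $13,327.05.
Line 2 (L-352, Ilistan, 2,722 liters, $272,907.72):
Base rate for L-352 is 28%.
Duty = $272,907.72 × 28% = $76,414.16.
Line 3 (H-113, Tyria, 575 units, $116,518.00):
Base rate for H-113 is 29.5%.
Origin Tyria qualifies under the Velara–Tyria agreement and H-113 is covered: preferential rate Free applies instead.
Duty = $116,518.00 × 0% = $0.00.
Line 4 (T-912, Narar, 1,301 kg, $57,699.35):
Base rate for T-912 is $0.16/kg.
T-912 has an FTA preferential rate, but origin Narar is not Tyria; base rate stands.
Duty = 1,301 × $0.16 = $208.16.
Total = $13,327.05 + $76,414.16 + $0.00 + $208.16 = $89,949.37.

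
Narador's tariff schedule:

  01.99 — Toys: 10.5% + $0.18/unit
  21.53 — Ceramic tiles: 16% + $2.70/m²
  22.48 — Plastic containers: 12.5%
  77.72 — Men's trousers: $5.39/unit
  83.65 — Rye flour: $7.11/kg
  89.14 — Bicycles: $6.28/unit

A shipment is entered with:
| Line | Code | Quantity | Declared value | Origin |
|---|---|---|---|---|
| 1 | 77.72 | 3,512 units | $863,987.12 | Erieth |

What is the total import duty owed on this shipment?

Line 1 (77.72, Erieth, 3,512 units, $863,987.12):
Base rate for 77.72 is $5.39/unit.
Duty = 3,512 × $5.39 = $18,929.68.

$18,929.68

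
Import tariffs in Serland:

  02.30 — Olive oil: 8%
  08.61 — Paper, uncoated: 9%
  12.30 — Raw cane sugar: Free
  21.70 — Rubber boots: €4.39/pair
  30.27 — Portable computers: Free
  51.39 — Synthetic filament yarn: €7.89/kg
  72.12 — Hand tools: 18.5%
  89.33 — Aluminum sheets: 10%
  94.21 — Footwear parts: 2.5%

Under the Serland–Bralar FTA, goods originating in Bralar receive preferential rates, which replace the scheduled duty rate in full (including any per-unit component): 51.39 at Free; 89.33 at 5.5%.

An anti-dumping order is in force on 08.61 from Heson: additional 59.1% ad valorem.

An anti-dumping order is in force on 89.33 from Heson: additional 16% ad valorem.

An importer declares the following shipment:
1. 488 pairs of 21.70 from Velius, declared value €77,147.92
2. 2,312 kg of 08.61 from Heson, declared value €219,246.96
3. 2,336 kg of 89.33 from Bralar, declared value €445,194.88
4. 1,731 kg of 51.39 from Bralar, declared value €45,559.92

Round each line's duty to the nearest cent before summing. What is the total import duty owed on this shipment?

Line 1 (21.70, Velius, 488 pairs, €77,147.92):
Base rate for 21.70 is €4.39/pair.
Duty = 488 × €4.39 = €2,142.32.
Line 2 (08.61, Heson, 2,312 kg, €219,246.96):
Base rate for 08.61 is 9%.
Additional duty on 08.61 from Heson: +59.1%. Applied ad valorem rate: 9% + 59.1% = 68.1%.
Duty = €219,246.96 × 68.1% = €149,307.18.
Line 3 (89.33, Bralar, 2,336 kg, €445,194.88):
Base rate for 89.33 is 10%.
Origin Bralar qualifies under the Serland–Bralar agreement and 89.33 is covered: preferential rate 5.5% applies instead.
The additional-duty order on 89.33 targets Heson, not Bralar; it does not apply.
Duty = €445,194.88 × 5.5% = €24,485.72.
Line 4 (51.39, Bralar, 1,731 kg, €45,559.92):
Base rate for 51.39 is €7.89/kg.
Origin Bralar qualifies under the Serland–Bralar agreement and 51.39 is covered: preferential rate Free applies instead.
Duty = €45,559.92 × 0% = €0.00.
Total = €2,142.32 + €149,307.18 + €24,485.72 + €0.00 = €175,935.22.

€175,935.22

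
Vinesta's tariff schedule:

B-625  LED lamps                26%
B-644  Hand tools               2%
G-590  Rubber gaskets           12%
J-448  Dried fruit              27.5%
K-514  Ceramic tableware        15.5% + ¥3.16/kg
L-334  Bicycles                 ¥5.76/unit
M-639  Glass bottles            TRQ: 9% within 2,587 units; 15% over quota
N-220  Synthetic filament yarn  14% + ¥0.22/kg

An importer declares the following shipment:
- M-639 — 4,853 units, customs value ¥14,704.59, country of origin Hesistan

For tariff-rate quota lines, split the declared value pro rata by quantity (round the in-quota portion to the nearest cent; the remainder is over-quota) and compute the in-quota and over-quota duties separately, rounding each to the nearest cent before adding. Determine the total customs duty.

Line 1 (M-639, Hesistan, 4,853 units, ¥14,704.59):
Code M-639 is under a tariff-rate quota (threshold 2,587 units). In-quota: 2,587 units at 9%; over-quota: 2,266 units at 15%.
Pro-rata value split: in-quota = ¥14,704.59 × 2,587/4,853 = ¥7,838.61; over-quota = ¥14,704.59 − ¥7,838.61 = ¥6,865.98.
In-quota duty = ¥7,838.61 × 9% = ¥705.47. Over-quota duty = ¥6,865.98 × 15% = ¥1,029.90.
Line duty = ¥705.47 + ¥1,029.90 = ¥1,735.37.

¥1,735.37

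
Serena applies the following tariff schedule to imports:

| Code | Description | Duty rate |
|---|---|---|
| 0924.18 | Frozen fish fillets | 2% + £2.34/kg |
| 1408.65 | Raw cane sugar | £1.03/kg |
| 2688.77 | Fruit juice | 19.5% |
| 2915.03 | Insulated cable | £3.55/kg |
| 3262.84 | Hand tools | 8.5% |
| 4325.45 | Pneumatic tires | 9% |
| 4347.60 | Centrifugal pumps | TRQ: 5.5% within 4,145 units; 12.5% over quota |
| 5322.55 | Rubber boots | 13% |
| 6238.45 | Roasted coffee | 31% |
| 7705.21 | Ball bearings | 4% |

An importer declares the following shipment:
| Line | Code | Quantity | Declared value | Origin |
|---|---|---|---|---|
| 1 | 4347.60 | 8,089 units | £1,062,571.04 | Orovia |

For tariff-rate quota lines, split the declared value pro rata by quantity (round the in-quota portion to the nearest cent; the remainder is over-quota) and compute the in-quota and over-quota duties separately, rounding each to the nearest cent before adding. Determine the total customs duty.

£94,707.28

Line 1 (4347.60, Orovia, 8,089 units, £1,062,571.04):
Code 4347.60 is under a tariff-rate quota (threshold 4,145 units). In-quota: 4,145 units at 5.5%; over-quota: 3,944 units at 12.5%.
Pro-rata value split: in-quota = £1,062,571.04 × 4,145/8,089 = £544,487.20; over-quota = £1,062,571.04 − £544,487.20 = £518,083.84.
In-quota duty = £544,487.20 × 5.5% = £29,946.80. Over-quota duty = £518,083.84 × 12.5% = £64,760.48.
Line duty = £29,946.80 + £64,760.48 = £94,707.28.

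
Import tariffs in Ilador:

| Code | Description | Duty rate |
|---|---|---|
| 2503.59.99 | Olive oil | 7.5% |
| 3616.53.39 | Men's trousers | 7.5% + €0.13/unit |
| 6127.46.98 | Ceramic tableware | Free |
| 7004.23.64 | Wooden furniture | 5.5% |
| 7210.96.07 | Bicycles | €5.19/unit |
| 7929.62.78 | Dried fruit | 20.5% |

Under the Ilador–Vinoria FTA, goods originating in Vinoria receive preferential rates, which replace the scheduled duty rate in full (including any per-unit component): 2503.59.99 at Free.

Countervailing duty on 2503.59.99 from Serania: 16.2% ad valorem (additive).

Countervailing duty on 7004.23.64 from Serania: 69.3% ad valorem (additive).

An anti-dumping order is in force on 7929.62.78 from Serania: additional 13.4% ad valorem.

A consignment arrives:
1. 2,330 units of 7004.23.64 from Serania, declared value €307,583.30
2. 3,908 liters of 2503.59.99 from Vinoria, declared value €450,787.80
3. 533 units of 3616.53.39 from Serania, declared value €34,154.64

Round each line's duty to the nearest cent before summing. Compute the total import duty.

Line 1 (7004.23.64, Serania, 2,330 units, €307,583.30):
Base rate for 7004.23.64 is 5.5%.
Additional duty on 7004.23.64 from Serania: +69.3%. Applied ad valorem rate: 5.5% + 69.3% = 74.8%.
Duty = €307,583.30 × 74.8% = €230,072.31.
Line 2 (2503.59.99, Vinoria, 3,908 liters, €450,787.80):
Base rate for 2503.59.99 is 7.5%.
Origin Vinoria qualifies under the Ilador–Vinoria agreement and 2503.59.99 is covered: preferential rate Free applies instead.
The additional-duty order on 2503.59.99 targets Serania, not Vinoria; it does not apply.
Duty = €450,787.80 × 0% = €0.00.
Line 3 (3616.53.39, Serania, 533 units, €34,154.64):
Base rate for 3616.53.39 is 7.5% + €0.13/unit.
Duty = €34,154.64 × 7.5% + 533 × €0.13 = €2,630.89.
Total = €230,072.31 + €0.00 + €2,630.89 = €232,703.20.

€232,703.20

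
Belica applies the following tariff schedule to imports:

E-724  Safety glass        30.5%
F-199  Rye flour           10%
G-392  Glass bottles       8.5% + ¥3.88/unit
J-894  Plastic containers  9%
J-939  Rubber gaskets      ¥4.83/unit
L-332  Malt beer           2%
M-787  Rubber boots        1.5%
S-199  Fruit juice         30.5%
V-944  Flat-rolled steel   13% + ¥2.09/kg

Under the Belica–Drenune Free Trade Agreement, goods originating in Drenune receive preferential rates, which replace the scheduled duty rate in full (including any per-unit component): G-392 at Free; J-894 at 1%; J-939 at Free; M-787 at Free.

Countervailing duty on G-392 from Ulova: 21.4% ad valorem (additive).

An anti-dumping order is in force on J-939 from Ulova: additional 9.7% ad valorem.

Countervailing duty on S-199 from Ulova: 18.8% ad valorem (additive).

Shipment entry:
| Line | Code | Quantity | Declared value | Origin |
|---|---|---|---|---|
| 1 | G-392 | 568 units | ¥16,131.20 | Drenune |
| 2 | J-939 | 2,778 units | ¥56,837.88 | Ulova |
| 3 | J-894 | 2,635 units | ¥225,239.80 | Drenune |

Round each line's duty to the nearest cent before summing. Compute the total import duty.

¥21,183.41

Line 1 (G-392, Drenune, 568 units, ¥16,131.20):
Base rate for G-392 is 8.5% + ¥3.88/unit.
Origin Drenune qualifies under the Belica–Drenune agreement and G-392 is covered: preferential rate Free applies instead.
The additional-duty order on G-392 targets Ulova, not Drenune; it does not apply.
Duty = ¥16,131.20 × 0% = ¥0.00.
Line 2 (J-939, Ulova, 2,778 units, ¥56,837.88):
Base rate for J-939 is ¥4.83/unit.
J-939 has an FTA preferential rate, but origin Ulova is not Drenune; base rate stands.
Additional duty on J-939 from Ulova: +9.7% ad valorem. Applied ad valorem rate = 9.7%.
Duty = ¥56,837.88 × 9.7% + 2,778 × ¥4.83 = ¥18,931.01.
Line 3 (J-894, Drenune, 2,635 units, ¥225,239.80):
Base rate for J-894 is 9%.
Origin Drenune qualifies under the Belica–Drenune agreement and J-894 is covered: preferential rate 1% applies instead.
Duty = ¥225,239.80 × 1% = ¥2,252.40.
Total = ¥0.00 + ¥18,931.01 + ¥2,252.40 = ¥21,183.41.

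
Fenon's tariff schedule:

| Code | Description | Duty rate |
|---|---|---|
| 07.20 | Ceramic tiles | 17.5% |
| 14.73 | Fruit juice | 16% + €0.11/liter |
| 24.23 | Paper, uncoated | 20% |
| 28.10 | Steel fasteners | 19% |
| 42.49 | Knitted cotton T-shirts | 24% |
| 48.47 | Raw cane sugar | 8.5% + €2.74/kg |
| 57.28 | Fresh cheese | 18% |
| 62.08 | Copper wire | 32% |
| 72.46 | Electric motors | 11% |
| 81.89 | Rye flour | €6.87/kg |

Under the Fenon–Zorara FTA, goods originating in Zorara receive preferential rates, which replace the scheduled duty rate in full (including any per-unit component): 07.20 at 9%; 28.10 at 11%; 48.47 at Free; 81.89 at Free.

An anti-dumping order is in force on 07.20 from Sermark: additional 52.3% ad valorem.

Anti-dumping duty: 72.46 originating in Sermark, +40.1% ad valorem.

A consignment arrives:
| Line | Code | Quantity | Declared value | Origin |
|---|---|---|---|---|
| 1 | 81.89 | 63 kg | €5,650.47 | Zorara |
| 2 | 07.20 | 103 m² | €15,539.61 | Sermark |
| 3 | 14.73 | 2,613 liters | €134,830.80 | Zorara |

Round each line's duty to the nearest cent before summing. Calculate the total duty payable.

Line 1 (81.89, Zorara, 63 kg, €5,650.47):
Base rate for 81.89 is €6.87/kg.
Origin Zorara qualifies under the Fenon–Zorara agreement and 81.89 is covered: preferential rate Free applies instead.
Duty = €5,650.47 × 0% = €0.00.
Line 2 (07.20, Sermark, 103 m², €15,539.61):
Base rate for 07.20 is 17.5%.
07.20 has an FTA preferential rate, but origin Sermark is not Zorara; base rate stands.
Additional duty on 07.20 from Sermark: +52.3%. Applied ad valorem rate: 17.5% + 52.3% = 69.8%.
Duty = €15,539.61 × 69.8% = €10,846.65.
Line 3 (14.73, Zorara, 2,613 liters, €134,830.80):
Base rate for 14.73 is 16% + €0.11/liter.
Origin Zorara is the FTA partner but 14.73 is not on the preference list; base rate stands.
Duty = €134,830.80 × 16% + 2,613 × €0.11 = €21,860.36.
Total = €0.00 + €10,846.65 + €21,860.36 = €32,707.01.

€32,707.01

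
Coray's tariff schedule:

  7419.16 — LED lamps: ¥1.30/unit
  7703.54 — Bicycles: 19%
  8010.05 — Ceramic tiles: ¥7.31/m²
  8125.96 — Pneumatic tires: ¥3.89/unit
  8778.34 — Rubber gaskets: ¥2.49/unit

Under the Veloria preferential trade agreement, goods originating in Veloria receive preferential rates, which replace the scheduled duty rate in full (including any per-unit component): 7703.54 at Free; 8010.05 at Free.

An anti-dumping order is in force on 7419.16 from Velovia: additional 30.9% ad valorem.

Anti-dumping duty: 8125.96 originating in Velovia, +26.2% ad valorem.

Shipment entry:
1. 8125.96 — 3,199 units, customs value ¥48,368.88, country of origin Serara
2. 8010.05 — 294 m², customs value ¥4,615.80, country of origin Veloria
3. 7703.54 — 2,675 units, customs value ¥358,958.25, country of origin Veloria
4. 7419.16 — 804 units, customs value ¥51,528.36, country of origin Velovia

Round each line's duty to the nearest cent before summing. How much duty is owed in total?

¥29,411.57

Line 1 (8125.96, Serara, 3,199 units, ¥48,368.88):
Base rate for 8125.96 is ¥3.89/unit.
The additional-duty order on 8125.96 targets Velovia, not Serara; it does not apply.
Duty = 3,199 × ¥3.89 = ¥12,444.11.
Line 2 (8010.05, Veloria, 294 m², ¥4,615.80):
Base rate for 8010.05 is ¥7.31/m².
Origin Veloria qualifies under the Coray–Veloria agreement and 8010.05 is covered: preferential rate Free applies instead.
Duty = ¥4,615.80 × 0% = ¥0.00.
Line 3 (7703.54, Veloria, 2,675 units, ¥358,958.25):
Base rate for 7703.54 is 19%.
Origin Veloria qualifies under the Coray–Veloria agreement and 7703.54 is covered: preferential rate Free applies instead.
Duty = ¥358,958.25 × 0% = ¥0.00.
Line 4 (7419.16, Velovia, 804 units, ¥51,528.36):
Base rate for 7419.16 is ¥1.30/unit.
Additional duty on 7419.16 from Velovia: +30.9% ad valorem. Applied ad valorem rate = 30.9%.
Duty = ¥51,528.36 × 30.9% + 804 × ¥1.30 = ¥16,967.46.
Total = ¥12,444.11 + ¥0.00 + ¥0.00 + ¥16,967.46 = ¥29,411.57.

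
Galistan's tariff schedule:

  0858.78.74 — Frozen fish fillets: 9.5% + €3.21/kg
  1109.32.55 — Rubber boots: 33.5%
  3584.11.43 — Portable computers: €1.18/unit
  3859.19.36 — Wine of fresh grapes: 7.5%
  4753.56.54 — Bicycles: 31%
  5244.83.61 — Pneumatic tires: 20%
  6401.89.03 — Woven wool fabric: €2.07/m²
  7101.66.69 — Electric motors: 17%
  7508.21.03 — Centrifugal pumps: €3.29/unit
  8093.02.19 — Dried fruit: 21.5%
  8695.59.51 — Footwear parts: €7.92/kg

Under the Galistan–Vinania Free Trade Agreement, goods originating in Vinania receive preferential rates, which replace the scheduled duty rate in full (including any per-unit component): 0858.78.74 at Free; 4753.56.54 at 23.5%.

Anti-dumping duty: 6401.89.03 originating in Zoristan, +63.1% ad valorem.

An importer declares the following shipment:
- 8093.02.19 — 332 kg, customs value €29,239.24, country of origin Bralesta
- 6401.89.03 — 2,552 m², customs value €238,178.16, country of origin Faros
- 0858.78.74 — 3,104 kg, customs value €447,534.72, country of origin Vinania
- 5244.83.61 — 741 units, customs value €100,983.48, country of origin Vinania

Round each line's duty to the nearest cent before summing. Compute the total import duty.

Line 1 (8093.02.19, Bralesta, 332 kg, €29,239.24):
Base rate for 8093.02.19 is 21.5%.
Duty = €29,239.24 × 21.5% = €6,286.44.
Line 2 (6401.89.03, Faros, 2,552 m², €238,178.16):
Base rate for 6401.89.03 is €2.07/m².
The additional-duty order on 6401.89.03 targets Zoristan, not Faros; it does not apply.
Duty = 2,552 × €2.07 = €5,282.64.
Line 3 (0858.78.74, Vinania, 3,104 kg, €447,534.72):
Base rate for 0858.78.74 is 9.5% + €3.21/kg.
Origin Vinania qualifies under the Galistan–Vinania agreement and 0858.78.74 is covered: preferential rate Free applies instead.
Duty = €447,534.72 × 0% = €0.00.
Line 4 (5244.83.61, Vinania, 741 units, €100,983.48):
Base rate for 5244.83.61 is 20%.
Origin Vinania is the FTA partner but 5244.83.61 is not on the preference list; base rate stands.
Duty = €100,983.48 × 20% = €20,196.70.
Total = €6,286.44 + €5,282.64 + €0.00 + €20,196.70 = €31,765.78.

€31,765.78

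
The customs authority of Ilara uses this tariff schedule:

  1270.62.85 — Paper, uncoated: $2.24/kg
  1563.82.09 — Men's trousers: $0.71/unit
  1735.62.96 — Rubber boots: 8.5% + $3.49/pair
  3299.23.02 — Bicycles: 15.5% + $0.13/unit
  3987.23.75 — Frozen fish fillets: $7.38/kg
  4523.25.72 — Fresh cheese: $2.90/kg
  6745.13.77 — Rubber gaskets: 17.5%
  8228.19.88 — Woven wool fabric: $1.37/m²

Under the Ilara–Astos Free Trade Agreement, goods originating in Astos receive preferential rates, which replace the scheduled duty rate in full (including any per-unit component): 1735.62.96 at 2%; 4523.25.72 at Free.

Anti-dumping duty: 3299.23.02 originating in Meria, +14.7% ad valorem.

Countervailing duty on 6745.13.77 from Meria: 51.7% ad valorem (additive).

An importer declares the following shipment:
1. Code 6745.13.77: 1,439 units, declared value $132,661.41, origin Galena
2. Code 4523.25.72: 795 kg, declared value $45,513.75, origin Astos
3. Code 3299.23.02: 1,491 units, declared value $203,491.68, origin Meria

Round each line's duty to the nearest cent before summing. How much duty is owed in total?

Line 1 (6745.13.77, Galena, 1,439 units, $132,661.41):
Base rate for 6745.13.77 is 17.5%.
The additional-duty order on 6745.13.77 targets Meria, not Galena; it does not apply.
Duty = $132,661.41 × 17.5% = $23,215.75.
Line 2 (4523.25.72, Astos, 795 kg, $45,513.75):
Base rate for 4523.25.72 is $2.90/kg.
Origin Astos qualifies under the Ilara–Astos agreement and 4523.25.72 is covered: preferential rate Free applies instead.
Duty = $45,513.75 × 0% = $0.00.
Line 3 (3299.23.02, Meria, 1,491 units, $203,491.68):
Base rate for 3299.23.02 is 15.5% + $0.13/unit.
Additional duty on 3299.23.02 from Meria: +14.7%. Applied ad valorem rate: 15.5% + 14.7% = 30.2%.
Duty = $203,491.68 × 30.2% + 1,491 × $0.13 = $61,648.32.
Total = $23,215.75 + $0.00 + $61,648.32 = $84,864.07.

$84,864.07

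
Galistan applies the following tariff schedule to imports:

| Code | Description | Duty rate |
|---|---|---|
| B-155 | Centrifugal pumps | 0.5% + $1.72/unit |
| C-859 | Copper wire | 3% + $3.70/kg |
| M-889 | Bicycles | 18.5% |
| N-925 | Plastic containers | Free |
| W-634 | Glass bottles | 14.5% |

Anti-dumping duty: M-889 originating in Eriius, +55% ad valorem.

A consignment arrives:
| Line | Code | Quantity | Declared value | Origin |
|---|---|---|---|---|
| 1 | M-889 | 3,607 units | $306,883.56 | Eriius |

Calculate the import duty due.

$225,559.42

Line 1 (M-889, Eriius, 3,607 units, $306,883.56):
Base rate for M-889 is 18.5%.
Additional duty on M-889 from Eriius: +55%. Applied ad valorem rate: 18.5% + 55% = 73.5%.
Duty = $306,883.56 × 73.5% = $225,559.42.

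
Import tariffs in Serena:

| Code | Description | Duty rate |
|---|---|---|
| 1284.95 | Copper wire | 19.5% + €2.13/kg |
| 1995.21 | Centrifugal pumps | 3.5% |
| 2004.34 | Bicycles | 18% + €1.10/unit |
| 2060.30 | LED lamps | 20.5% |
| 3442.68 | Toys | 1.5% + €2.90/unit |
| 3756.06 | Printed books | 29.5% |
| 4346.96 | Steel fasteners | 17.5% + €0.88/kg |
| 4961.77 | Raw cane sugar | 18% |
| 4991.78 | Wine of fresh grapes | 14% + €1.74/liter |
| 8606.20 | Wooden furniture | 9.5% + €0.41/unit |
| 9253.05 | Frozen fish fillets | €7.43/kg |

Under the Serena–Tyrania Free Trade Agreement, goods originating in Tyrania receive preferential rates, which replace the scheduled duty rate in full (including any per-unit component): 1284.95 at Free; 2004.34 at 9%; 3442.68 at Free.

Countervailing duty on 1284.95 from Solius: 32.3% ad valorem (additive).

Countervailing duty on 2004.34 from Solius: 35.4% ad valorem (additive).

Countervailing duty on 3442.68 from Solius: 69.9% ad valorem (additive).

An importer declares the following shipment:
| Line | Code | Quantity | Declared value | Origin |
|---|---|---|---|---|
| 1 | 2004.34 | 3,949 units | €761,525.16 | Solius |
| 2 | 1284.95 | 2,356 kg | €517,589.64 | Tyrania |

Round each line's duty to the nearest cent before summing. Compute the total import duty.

€410,998.34

Line 1 (2004.34, Solius, 3,949 units, €761,525.16):
Base rate for 2004.34 is 18% + €1.10/unit.
2004.34 has an FTA preferential rate, but origin Solius is not Tyrania; base rate stands.
Additional duty on 2004.34 from Solius: +35.4%. Applied ad valorem rate: 18% + 35.4% = 53.4%.
Duty = €761,525.16 × 53.4% + 3,949 × €1.10 = €410,998.34.
Line 2 (1284.95, Tyrania, 2,356 kg, €517,589.64):
Base rate for 1284.95 is 19.5% + €2.13/kg.
Origin Tyrania qualifies under the Serena–Tyrania agreement and 1284.95 is covered: preferential rate Free applies instead.
The additional-duty order on 1284.95 targets Solius, not Tyrania; it does not apply.
Duty = €517,589.64 × 0% = €0.00.
Total = €410,998.34 + €0.00 = €410,998.34.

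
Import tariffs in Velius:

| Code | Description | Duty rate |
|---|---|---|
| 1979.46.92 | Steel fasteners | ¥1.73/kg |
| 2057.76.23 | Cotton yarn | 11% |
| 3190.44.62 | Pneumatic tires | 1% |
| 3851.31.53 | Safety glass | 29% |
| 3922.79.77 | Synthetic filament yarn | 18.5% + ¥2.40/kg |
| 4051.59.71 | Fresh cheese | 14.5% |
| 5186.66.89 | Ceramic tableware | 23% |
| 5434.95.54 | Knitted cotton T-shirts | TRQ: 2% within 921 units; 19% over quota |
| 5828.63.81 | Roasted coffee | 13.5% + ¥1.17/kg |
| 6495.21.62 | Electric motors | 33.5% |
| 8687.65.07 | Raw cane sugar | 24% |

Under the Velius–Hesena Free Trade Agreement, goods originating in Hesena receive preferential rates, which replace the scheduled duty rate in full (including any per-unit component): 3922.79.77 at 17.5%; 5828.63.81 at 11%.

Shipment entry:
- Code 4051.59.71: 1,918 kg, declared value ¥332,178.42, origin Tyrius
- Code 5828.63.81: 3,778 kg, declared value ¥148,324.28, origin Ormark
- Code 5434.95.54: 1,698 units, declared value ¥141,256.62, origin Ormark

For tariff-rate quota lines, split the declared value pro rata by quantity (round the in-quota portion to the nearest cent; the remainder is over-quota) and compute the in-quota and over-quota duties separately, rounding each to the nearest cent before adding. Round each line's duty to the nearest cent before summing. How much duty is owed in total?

¥86,423.61

Line 1 (4051.59.71, Tyrius, 1,918 kg, ¥332,178.42):
Base rate for 4051.59.71 is 14.5%.
Duty = ¥332,178.42 × 14.5% = ¥48,165.87.
Line 2 (5828.63.81, Ormark, 3,778 kg, ¥148,324.28):
Base rate for 5828.63.81 is 13.5% + ¥1.17/kg.
5828.63.81 has an FTA preferential rate, but origin Ormark is not Hesena; base rate stands.
Duty = ¥148,324.28 × 13.5% + 3,778 × ¥1.17 = ¥24,444.04.
Line 3 (5434.95.54, Ormark, 1,698 units, ¥141,256.62):
Code 5434.95.54 is under a tariff-rate quota (threshold 921 units). In-quota: 921 units at 2%; over-quota: 777 units at 19%.
Pro-rata value split: in-quota = ¥141,256.62 × 921/1,698 = ¥76,617.99; over-quota = ¥141,256.62 − ¥76,617.99 = ¥64,638.63.
In-quota duty = ¥76,617.99 × 2% = ¥1,532.36. Over-quota duty = ¥64,638.63 × 19% = ¥12,281.34.
Line duty = ¥1,532.36 + ¥12,281.34 = ¥13,813.70.
Total = ¥48,165.87 + ¥24,444.04 + ¥13,813.70 = ¥86,423.61.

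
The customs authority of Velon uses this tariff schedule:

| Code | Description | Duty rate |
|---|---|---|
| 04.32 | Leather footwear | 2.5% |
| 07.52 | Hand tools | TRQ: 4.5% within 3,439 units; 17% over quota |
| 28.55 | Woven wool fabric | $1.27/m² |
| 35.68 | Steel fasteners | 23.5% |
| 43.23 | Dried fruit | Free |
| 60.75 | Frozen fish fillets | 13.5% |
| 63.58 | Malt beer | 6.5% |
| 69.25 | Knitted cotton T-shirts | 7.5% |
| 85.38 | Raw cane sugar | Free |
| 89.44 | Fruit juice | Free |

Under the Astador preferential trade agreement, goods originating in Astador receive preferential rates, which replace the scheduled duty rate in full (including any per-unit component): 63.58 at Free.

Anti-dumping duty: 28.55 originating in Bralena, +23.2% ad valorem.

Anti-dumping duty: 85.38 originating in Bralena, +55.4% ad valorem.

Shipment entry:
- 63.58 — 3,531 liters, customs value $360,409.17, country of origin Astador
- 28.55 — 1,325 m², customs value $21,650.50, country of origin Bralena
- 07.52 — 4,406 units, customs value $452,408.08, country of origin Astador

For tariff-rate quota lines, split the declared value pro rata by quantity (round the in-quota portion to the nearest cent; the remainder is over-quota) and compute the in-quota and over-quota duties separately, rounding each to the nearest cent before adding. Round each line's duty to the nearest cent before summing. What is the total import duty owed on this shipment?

$39,475.48

Line 1 (63.58, Astador, 3,531 liters, $360,409.17):
Base rate for 63.58 is 6.5%.
Origin Astador qualifies under the Velon–Astador agreement and 63.58 is covered: preferential rate Free applies instead.
Duty = $360,409.17 × 0% = $0.00.
Line 2 (28.55, Bralena, 1,325 m², $21,650.50):
Base rate for 28.55 is $1.27/m².
Additional duty on 28.55 from Bralena: +23.2% ad valorem. Applied ad valorem rate = 23.2%.
Duty = $21,650.50 × 23.2% + 1,325 × $1.27 = $6,705.67.
Line 3 (07.52, Astador, 4,406 units, $452,408.08):
Code 07.52 is under a tariff-rate quota (threshold 3,439 units). In-quota: 3,439 units at 4.5%; over-quota: 967 units at 17%.
Pro-rata value split: in-quota = $452,408.08 × 3,439/4,406 = $353,116.52; over-quota = $452,408.08 − $353,116.52 = $99,291.56.
In-quota duty = $353,116.52 × 4.5% = $15,890.24. Over-quota duty = $99,291.56 × 17% = $16,879.57.
Line duty = $15,890.24 + $16,879.57 = $32,769.81.
Total = $0.00 + $6,705.67 + $32,769.81 = $39,475.48.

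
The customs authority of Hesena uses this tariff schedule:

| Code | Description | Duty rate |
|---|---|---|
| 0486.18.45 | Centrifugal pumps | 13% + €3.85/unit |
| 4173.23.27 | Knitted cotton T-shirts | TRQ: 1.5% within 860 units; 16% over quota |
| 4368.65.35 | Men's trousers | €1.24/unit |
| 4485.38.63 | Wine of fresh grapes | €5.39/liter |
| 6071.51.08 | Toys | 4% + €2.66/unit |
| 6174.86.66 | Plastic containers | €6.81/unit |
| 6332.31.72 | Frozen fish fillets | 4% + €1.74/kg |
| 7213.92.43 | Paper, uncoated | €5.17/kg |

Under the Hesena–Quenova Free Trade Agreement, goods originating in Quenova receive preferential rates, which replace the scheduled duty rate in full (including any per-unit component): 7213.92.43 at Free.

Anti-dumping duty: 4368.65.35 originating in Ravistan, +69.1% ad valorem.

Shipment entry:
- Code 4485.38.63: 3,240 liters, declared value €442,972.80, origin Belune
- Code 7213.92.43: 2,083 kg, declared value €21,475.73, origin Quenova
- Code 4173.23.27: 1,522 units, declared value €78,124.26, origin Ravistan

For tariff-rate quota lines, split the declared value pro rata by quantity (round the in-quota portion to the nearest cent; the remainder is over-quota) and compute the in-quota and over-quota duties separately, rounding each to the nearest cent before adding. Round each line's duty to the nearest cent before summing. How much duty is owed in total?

Line 1 (4485.38.63, Belune, 3,240 liters, €442,972.80):
Base rate for 4485.38.63 is €5.39/liter.
Duty = 3,240 × €5.39 = €17,463.60.
Line 2 (7213.92.43, Quenova, 2,083 kg, €21,475.73):
Base rate for 7213.92.43 is €5.17/kg.
Origin Quenova qualifies under the Hesena–Quenova agreement and 7213.92.43 is covered: preferential rate Free applies instead.
Duty = €21,475.73 × 0% = €0.00.
Line 3 (4173.23.27, Ravistan, 1,522 units, €78,124.26):
Code 4173.23.27 is under a tariff-rate quota (threshold 860 units). In-quota: 860 units at 1.5%; over-quota: 662 units at 16%.
Pro-rata value split: in-quota = €78,124.26 × 860/1,522 = €44,143.80; over-quota = €78,124.26 − €44,143.80 = €33,980.46.
In-quota duty = €44,143.80 × 1.5% = €662.16. Over-quota duty = €33,980.46 × 16% = €5,436.87.
Line duty = €662.16 + €5,436.87 = €6,099.03.
Total = €17,463.60 + €0.00 + €6,099.03 = €23,562.63.

€23,562.63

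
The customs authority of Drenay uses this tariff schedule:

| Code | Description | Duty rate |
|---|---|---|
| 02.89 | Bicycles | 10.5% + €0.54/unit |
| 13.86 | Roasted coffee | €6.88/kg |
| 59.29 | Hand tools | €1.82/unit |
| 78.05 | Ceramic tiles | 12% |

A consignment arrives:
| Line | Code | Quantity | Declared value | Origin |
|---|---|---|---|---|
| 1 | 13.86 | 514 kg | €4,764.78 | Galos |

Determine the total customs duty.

€3,536.32

Line 1 (13.86, Galos, 514 kg, €4,764.78):
Base rate for 13.86 is €6.88/kg.
Duty = 514 × €6.88 = €3,536.32.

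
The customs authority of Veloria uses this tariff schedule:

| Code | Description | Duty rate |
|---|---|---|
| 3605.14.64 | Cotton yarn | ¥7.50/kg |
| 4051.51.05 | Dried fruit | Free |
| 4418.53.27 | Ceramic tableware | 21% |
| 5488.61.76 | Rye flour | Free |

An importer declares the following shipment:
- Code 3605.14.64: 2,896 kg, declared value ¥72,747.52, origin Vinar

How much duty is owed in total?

¥21,720.00

Line 1 (3605.14.64, Vinar, 2,896 kg, ¥72,747.52):
Base rate for 3605.14.64 is ¥7.50/kg.
Duty = 2,896 × ¥7.50 = ¥21,720.00.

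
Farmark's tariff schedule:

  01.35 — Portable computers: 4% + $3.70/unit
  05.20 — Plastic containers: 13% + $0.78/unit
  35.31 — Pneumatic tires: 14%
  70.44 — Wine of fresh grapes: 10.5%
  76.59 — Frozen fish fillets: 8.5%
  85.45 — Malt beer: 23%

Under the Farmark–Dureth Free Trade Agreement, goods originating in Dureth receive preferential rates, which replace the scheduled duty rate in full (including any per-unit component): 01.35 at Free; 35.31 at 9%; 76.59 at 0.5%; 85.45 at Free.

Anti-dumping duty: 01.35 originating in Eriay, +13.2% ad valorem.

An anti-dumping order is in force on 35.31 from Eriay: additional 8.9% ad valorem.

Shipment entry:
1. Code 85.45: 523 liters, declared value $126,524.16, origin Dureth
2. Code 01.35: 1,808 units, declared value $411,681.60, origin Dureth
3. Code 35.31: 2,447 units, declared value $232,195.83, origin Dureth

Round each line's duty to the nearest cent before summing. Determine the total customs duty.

$20,897.62

Line 1 (85.45, Dureth, 523 liters, $126,524.16):
Base rate for 85.45 is 23%.
Origin Dureth qualifies under the Farmark–Dureth agreement and 85.45 is covered: preferential rate Free applies instead.
Duty = $126,524.16 × 0% = $0.00.
Line 2 (01.35, Dureth, 1,808 units, $411,681.60):
Base rate for 01.35 is 4% + $3.70/unit.
Origin Dureth qualifies under the Farmark–Dureth agreement and 01.35 is covered: preferential rate Free applies instead.
The additional-duty order on 01.35 targets Eriay, not Dureth; it does not apply.
Duty = $411,681.60 × 0% = $0.00.
Line 3 (35.31, Dureth, 2,447 units, $232,195.83):
Base rate for 35.31 is 14%.
Origin Dureth qualifies under the Farmark–Dureth agreement and 35.31 is covered: preferential rate 9% applies instead.
The additional-duty order on 35.31 targets Eriay, not Dureth; it does not apply.
Duty = $232,195.83 × 9% = $20,897.62.
Total = $0.00 + $0.00 + $20,897.62 = $20,897.62.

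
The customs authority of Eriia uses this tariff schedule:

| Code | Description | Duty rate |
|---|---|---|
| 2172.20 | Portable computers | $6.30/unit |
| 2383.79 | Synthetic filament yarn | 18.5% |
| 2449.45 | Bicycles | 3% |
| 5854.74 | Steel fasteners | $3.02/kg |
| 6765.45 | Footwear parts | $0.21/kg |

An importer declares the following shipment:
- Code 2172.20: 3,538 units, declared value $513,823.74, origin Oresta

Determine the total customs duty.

Line 1 (2172.20, Oresta, 3,538 units, $513,823.74):
Base rate for 2172.20 is $6.30/unit.
Duty = 3,538 × $6.30 = $22,289.40.

$22,289.40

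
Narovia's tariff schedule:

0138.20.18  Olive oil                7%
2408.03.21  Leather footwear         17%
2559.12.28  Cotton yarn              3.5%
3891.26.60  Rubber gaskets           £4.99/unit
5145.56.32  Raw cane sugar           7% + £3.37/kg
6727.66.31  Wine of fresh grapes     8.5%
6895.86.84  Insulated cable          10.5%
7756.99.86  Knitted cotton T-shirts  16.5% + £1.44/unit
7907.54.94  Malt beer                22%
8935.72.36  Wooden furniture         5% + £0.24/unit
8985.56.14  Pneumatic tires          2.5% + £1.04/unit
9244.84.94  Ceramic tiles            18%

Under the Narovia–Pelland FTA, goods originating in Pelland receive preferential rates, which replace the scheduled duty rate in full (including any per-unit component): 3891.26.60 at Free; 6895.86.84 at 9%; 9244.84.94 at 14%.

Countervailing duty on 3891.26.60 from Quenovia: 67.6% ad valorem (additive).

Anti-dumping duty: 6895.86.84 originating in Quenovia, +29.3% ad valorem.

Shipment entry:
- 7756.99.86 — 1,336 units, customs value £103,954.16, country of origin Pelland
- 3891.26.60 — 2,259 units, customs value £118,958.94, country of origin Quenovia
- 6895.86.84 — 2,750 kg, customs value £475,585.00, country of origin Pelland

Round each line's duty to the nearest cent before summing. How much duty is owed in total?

£153,567.58

Line 1 (7756.99.86, Pelland, 1,336 units, £103,954.16):
Base rate for 7756.99.86 is 16.5% + £1.44/unit.
Origin Pelland is the FTA partner but 7756.99.86 is not on the preference list; base rate stands.
Duty = £103,954.16 × 16.5% + 1,336 × £1.44 = £19,076.28.
Line 2 (3891.26.60, Quenovia, 2,259 units, £118,958.94):
Base rate for 3891.26.60 is £4.99/unit.
3891.26.60 has an FTA preferential rate, but origin Quenovia is not Pelland; base rate stands.
Additional duty on 3891.26.60 from Quenovia: +67.6% ad valorem. Applied ad valorem rate = 67.6%.
Duty = £118,958.94 × 67.6% + 2,259 × £4.99 = £91,688.65.
Line 3 (6895.86.84, Pelland, 2,750 kg, £475,585.00):
Base rate for 6895.86.84 is 10.5%.
Origin Pelland qualifies under the Narovia–Pelland agreement and 6895.86.84 is covered: preferential rate 9% applies instead.
The additional-duty order on 6895.86.84 targets Quenovia, not Pelland; it does not apply.
Duty = £475,585.00 × 9% = £42,802.65.
Total = £19,076.28 + £91,688.65 + £42,802.65 = £153,567.58.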